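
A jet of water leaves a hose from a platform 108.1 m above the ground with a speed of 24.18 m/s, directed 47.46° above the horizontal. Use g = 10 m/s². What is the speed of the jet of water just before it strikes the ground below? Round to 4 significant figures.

52.41 m/s

v_x = 24.18 cos 47.46° = 16.348 m/s is unchanged throughout.
For the vertical component, v_y² = v_y0² + 2 g h = (17.816)² + 2×10×108.1 = 2479.4, so |v_y| = 49.794 m/s.
Impact speed = √(v_x² + v_y²) = √(267.26 + 2479.4) = 52.41 m/s.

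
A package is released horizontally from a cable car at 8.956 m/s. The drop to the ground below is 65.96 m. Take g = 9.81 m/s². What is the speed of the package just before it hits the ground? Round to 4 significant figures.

Fall time: t = √(2 × 65.96 / 9.81) = 3.6671 s.
At impact: v_x = 8.956 m/s (unchanged), v_y = g t = 9.81 × 3.6671 = 35.974 m/s.
Speed = √(v_x² + v_y²) = √(80.210 + 1294.1) = 37.07 m/s.

37.07 m/s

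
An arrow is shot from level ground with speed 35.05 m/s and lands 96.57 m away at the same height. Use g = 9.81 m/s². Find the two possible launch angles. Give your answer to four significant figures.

Level-ground range: R = v₀² sin(2θ)/g ⇒ sin 2θ = R g / v₀² = 96.57×9.81/35.05² = 0.7711.
2θ = arcsin(0.7711) = 50.453° or 180° − 50.453° = 129.547°.
So θ = 25.23° or θ = 64.77°.

25.23° and 64.77°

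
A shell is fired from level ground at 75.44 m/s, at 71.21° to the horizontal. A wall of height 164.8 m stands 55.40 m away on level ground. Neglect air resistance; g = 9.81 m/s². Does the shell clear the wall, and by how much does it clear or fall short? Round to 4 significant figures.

v_x = 75.44 cos 71.21° = 24.299 m/s; v_y0 = 75.44 sin 71.21° = 71.419 m/s.
Time to reach the wall: t = 55.40 / 24.299 = 2.2799 s.
Height at that point: y = 71.419×2.2799 − 4.905×2.2799² = 137.33 m.
That is 164.8 − 137.33 = 27.47 m below the top of the wall, so the shell does not clear it.

No — it falls 27.47 m short of clearing the wall.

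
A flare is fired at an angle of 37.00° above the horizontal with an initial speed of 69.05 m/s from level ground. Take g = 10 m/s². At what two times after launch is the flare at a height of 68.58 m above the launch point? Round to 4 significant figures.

2.271 s and 6.040 s

v_y0 = 69.05 sin 37.00° = 41.555 m/s.
Set y = v_y0 t − ½ g t² = 68.58: 5.000 t² − 41.555 t + 68.58 = 0.
t = [41.555 ± √(1726.8 − 1371.6)] / 10 = (41.555 ± 18.847) / 10, giving t = 2.271 s or t = 6.040 s.
So the flare is at 68.58 m at t = 2.271 s (rising) and t = 6.040 s (falling).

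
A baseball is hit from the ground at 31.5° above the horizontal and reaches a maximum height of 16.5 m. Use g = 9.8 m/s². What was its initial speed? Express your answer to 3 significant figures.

34.4 m/s

At maximum height v_y = 0, so (v₀ sin θ)² = 2 g H.
v₀ sin 31.5° = √(2 × 9.8 × 16.5) = 17.98 m/s.
v₀ = 17.98 / sin 31.5° = 17.98 / 0.5225 = 34.4 m/s.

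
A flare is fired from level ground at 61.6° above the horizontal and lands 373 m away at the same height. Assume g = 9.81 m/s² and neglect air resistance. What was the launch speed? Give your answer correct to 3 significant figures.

On level ground, R = v₀² sin(2θ) / g, so v₀ = √(R g / sin 2θ).
sin(2 × 61.6°) = 0.8368.
v₀ = √(373 × 9.81 / 0.8368) = √4373 = 66.1 m/s.

66.1 m/s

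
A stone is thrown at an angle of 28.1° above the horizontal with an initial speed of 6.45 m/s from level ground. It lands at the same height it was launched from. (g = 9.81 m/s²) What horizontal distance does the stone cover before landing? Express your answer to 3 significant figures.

For level ground, R = v₀² sin(2θ) / g.
sin(2 × 28.1°) = sin 56.20° = 0.8310.
R = (6.45)² × 0.8310 / 9.81 = 3.52 m.

3.52 m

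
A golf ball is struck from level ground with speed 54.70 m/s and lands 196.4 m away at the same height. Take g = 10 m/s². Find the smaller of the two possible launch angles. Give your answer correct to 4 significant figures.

20.51°

Level-ground range: R = v₀² sin(2θ)/g ⇒ sin 2θ = R g / v₀² = 196.4×10/54.70² = 0.6564.
2θ = arcsin(0.6564) = 41.026° or 180° − 41.026° = 138.974°.
So θ = 20.51° or θ = 69.49°.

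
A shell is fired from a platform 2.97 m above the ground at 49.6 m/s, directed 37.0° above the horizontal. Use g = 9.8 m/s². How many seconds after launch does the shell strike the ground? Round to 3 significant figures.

Vertical component: v_y = 49.6 sin 37.0° = 29.85 m/s.
Taking up as positive with launch at y = 2.97 m, landing at y = 0: 0 = 2.97 + 29.85 t − ½(9.8) t².
Solving 4.900 t² − 29.85 t − 2.97 = 0 gives t = [29.85 + √(29.85² + 4·4.900·2.97)] / 9.800 = 6.19 s.

6.19 s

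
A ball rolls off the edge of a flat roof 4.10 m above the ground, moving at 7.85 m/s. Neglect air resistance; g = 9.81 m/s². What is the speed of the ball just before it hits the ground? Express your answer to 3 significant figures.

11.9 m/s

Fall time: t = √(2 × 4.10 / 9.81) = 0.9143 s.
At impact: v_x = 7.85 m/s (unchanged), v_y = g t = 9.81 × 0.9143 = 8.969 m/s.
Speed = √(v_x² + v_y²) = √(61.62 + 80.44) = 11.9 m/s.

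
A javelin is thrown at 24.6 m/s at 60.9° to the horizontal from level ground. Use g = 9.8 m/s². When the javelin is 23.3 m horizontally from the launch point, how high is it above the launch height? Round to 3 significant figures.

v_x = 24.6 cos 60.9° = 11.96 m/s, v_y0 = 24.6 sin 60.9° = 21.49 m/s.
Time to reach x = 23.3 m: t = x / v_x = 23.3 / 11.96 = 1.948 s.
y = v_y0 t − ½ g t² = 21.49×1.948 − 4.900×1.948² = 23.3 m.

23.3 m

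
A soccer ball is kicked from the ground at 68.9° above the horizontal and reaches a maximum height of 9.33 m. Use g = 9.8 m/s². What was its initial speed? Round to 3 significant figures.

14.5 m/s

At maximum height v_y = 0, so (v₀ sin θ)² = 2 g H.
v₀ sin 68.9° = √(2 × 9.8 × 9.33) = 13.52 m/s.
v₀ = 13.52 / sin 68.9° = 13.52 / 0.9330 = 14.5 m/s.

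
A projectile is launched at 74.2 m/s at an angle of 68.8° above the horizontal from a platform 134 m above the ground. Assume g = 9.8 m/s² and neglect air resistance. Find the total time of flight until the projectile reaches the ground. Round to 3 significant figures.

15.8 s

Vertical component: v_y = 74.2 sin 68.8° = 69.18 m/s.
Taking up as positive with launch at y = 134 m, landing at y = 0: 0 = 134 + 69.18 t − ½(9.8) t².
Solving 4.900 t² − 69.18 t − 134 = 0 gives t = [69.18 + √(69.18² + 4·4.900·134)] / 9.800 = 15.8 s.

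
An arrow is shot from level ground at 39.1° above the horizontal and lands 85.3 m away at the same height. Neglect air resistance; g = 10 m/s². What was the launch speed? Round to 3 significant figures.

29.5 m/s

On level ground, R = v₀² sin(2θ) / g, so v₀ = √(R g / sin 2θ).
sin(2 × 39.1°) = 0.9789.
v₀ = √(85.3 × 10 / 0.9789) = √871.4 = 29.5 m/s.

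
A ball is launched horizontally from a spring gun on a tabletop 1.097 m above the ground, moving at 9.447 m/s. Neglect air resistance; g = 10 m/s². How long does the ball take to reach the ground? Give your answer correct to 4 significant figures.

0.4684 s

The horizontal speed doesn't affect the fall. With v_y0 = 0, h = ½ g t².
t = √(2 × 1.097 / 10) = √0.21940 = 0.4684 s.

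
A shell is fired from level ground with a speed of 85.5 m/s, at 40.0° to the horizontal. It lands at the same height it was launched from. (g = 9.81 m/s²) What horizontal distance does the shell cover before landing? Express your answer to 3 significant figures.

For level ground, R = v₀² sin(2θ) / g.
sin(2 × 40.0°) = sin 80.00° = 0.9848.
R = (85.5)² × 0.9848 / 9.81 = 734 m.

734 m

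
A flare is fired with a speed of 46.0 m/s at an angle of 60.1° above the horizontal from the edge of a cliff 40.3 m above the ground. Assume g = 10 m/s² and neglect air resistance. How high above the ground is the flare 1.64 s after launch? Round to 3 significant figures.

v_y0 = 46.0 sin 60.1° = 39.88 m/s.
y(t) = 40.3 + v_y0 t − ½ g t² = 40.3 + 39.88×1.64 − ½×10×1.64² = 92.3 m.

92.3 m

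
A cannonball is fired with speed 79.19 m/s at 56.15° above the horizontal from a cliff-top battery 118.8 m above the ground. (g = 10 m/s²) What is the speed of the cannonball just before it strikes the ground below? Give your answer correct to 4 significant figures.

92.99 m/s

v_x = 79.19 cos 56.15° = 44.110 m/s is unchanged throughout.
For the vertical component, v_y² = v_y0² + 2 g h = (65.767)² + 2×10×118.8 = 6701.3, so |v_y| = 81.861 m/s.
Impact speed = √(v_x² + v_y²) = √(1945.7 + 6701.3) = 92.99 m/s.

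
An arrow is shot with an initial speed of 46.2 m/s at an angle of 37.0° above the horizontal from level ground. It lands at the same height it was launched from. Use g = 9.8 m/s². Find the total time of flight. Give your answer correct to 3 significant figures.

5.67 s

Vertical component: v_y = 46.2 sin 37.0° = 27.80 m/s.
For a projectile landing at launch height, time of flight is t = 2 v_y / g = 2 × 27.80 / 9.8 = 5.67 s.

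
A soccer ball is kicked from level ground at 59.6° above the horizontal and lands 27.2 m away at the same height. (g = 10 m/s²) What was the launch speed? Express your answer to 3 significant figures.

On level ground, R = v₀² sin(2θ) / g, so v₀ = √(R g / sin 2θ).
sin(2 × 59.6°) = 0.8729.
v₀ = √(27.2 × 10 / 0.8729) = √311.6 = 17.7 m/s.

17.7 m/s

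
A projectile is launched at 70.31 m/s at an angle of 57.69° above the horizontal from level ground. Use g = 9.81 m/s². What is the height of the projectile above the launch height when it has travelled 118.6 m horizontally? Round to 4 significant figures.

v_x = 70.31 cos 57.69° = 37.581 m/s, v_y0 = 70.31 sin 57.69° = 59.424 m/s.
Time to reach x = 118.6 m: t = x / v_x = 118.6 / 37.581 = 3.1559 s.
y = v_y0 t − ½ g t² = 59.424×3.1559 − 4.905×3.1559² = 138.7 m.

138.7 m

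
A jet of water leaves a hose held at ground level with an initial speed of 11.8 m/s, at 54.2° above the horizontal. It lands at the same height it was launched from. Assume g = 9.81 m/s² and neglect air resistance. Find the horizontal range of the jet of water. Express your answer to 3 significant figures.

13.5 m

Components: v_x = 11.8 cos 54.2° = 6.903 m/s, v_y = 11.8 sin 54.2° = 9.571 m/s.
Time of flight (same landing height): t = 2 v_y / g = 2 × 9.571 / 9.81 = 1.951 s.
Range: R = v_x · t = 6.903 × 1.951 = 13.5 m.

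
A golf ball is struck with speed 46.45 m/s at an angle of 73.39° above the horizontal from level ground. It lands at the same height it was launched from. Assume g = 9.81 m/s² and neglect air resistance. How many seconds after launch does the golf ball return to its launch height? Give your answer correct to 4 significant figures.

Vertical component: v_y = 46.45 sin 73.39° = 44.512 m/s.
For a projectile landing at launch height, time of flight is t = 2 v_y / g = 2 × 44.512 / 9.81 = 9.075 s.

9.075 s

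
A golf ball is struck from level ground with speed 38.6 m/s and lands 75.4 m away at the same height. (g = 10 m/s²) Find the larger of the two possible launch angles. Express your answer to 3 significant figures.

74.8°

Level-ground range: R = v₀² sin(2θ)/g ⇒ sin 2θ = R g / v₀² = 75.4×10/38.6² = 0.5061.
2θ = arcsin(0.5061) = 30.40° or 180° − 30.40° = 149.60°.
So θ = 15.2° or θ = 74.8°.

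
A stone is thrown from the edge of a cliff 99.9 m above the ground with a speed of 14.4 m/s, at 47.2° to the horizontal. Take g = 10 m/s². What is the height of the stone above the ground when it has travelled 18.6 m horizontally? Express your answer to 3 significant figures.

v_x = 14.4 cos 47.2° = 9.784 m/s, v_y0 = 14.4 sin 47.2° = 10.57 m/s.
Time to reach x = 18.6 m: t = x / v_x = 18.6 / 9.784 = 1.901 s.
y = 99.9 + v_y0 t − ½ g t² = 99.9 + 10.57×1.901 − 5.000×1.901² = 102 m.

102 m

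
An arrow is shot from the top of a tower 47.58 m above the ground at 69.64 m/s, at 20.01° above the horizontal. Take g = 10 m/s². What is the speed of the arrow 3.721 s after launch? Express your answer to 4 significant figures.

v_x = 69.64 cos 20.01° = 65.436 m/s (constant).
v_y(t) = 69.64 sin 20.01° − g t = 23.830 − 10 × 3.721 = -13.380 m/s.
Speed = √(v_x² + v_y²) = √(4281.9 + 179.02) = 66.79 m/s.

66.79 m/s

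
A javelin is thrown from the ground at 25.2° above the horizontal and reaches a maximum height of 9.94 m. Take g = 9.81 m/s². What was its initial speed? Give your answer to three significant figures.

At maximum height v_y = 0, so (v₀ sin θ)² = 2 g H.
v₀ sin 25.2° = √(2 × 9.81 × 9.94) = 13.97 m/s.
v₀ = 13.97 / sin 25.2° = 13.97 / 0.4258 = 32.8 m/s.

32.8 m/s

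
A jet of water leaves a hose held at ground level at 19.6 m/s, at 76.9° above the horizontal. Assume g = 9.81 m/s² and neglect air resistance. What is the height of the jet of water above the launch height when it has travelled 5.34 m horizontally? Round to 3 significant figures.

15.9 m

v_x = 19.6 cos 76.9° = 4.442 m/s, v_y0 = 19.6 sin 76.9° = 19.09 m/s.
Time to reach x = 5.34 m: t = x / v_x = 5.34 / 4.442 = 1.202 s.
y = v_y0 t − ½ g t² = 19.09×1.202 − 4.905×1.202² = 15.9 m.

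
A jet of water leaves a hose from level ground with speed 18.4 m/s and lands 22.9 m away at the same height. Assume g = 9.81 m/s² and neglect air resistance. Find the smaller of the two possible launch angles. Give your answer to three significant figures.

Level-ground range: R = v₀² sin(2θ)/g ⇒ sin 2θ = R g / v₀² = 22.9×9.81/18.4² = 0.6635.
2θ = arcsin(0.6635) = 41.57° or 180° − 41.57° = 138.43°.
So θ = 20.8° or θ = 69.2°.

20.8°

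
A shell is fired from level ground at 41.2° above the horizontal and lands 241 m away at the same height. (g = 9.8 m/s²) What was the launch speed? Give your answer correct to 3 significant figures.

48.8 m/s

On level ground, R = v₀² sin(2θ) / g, so v₀ = √(R g / sin 2θ).
sin(2 × 41.2°) = 0.9912.
v₀ = √(241 × 9.8 / 0.9912) = √2383 = 48.8 m/s.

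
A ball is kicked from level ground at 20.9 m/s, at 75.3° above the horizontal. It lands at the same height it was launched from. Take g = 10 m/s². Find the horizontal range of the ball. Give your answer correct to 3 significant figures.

21.4 m

For level ground, R = v₀² sin(2θ) / g.
sin(2 × 75.3°) = sin 150.6° = 0.4909.
R = (20.9)² × 0.4909 / 10 = 21.4 m.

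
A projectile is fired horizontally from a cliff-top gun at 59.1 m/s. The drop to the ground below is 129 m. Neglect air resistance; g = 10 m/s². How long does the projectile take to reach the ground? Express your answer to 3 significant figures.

The horizontal speed doesn't affect the fall. With v_y0 = 0, h = ½ g t².
t = √(2 × 129 / 10) = √25.80 = 5.08 s.

5.08 s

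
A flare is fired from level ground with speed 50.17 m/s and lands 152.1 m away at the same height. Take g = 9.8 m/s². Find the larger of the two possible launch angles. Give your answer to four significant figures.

71.84°

Level-ground range: R = v₀² sin(2θ)/g ⇒ sin 2θ = R g / v₀² = 152.1×9.8/50.17² = 0.5922.
2θ = arcsin(0.5922) = 36.313° or 180° − 36.313° = 143.687°.
So θ = 18.16° or θ = 71.84°.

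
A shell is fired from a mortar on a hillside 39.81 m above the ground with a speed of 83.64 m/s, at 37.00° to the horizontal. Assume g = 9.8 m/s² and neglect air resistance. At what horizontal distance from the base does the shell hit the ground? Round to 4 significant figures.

Components: v_x = 83.64 cos 37.00° = 66.798 m/s, v_y = 83.64 sin 37.00° = 50.336 m/s.
Vertical: 0 = 39.81 + 50.336 t − ½(9.8) t² ⇒ 4.900 t² − 50.336 t − 39.81 = 0.
t = [50.336 + √(2533.7 + 780.28)] / 9.800 = 11.011 s.
Horizontal: R = v_x · t = 66.798 × 11.011 = 735.5 m.

735.5 m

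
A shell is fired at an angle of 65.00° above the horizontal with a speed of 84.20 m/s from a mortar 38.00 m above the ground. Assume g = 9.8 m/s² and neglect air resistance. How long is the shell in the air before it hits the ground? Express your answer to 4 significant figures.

16.06 s

Vertical component: v_y = 84.20 sin 65.00° = 76.311 m/s.
Taking up as positive with launch at y = 38.00 m, landing at y = 0: 0 = 38.00 + 76.311 t − ½(9.8) t².
Solving 4.900 t² − 76.311 t − 38.00 = 0 gives t = [76.311 + √(76.311² + 4·4.900·38.00)] / 9.800 = 16.06 s.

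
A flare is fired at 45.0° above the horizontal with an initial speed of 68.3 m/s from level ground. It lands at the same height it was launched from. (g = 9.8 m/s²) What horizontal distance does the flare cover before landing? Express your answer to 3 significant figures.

476 m

For level ground, R = v₀² sin(2θ) / g.
sin(2 × 45.0°) = sin 90.00° = 1.000.
R = (68.3)² × 1.000 / 9.8 = 476 m.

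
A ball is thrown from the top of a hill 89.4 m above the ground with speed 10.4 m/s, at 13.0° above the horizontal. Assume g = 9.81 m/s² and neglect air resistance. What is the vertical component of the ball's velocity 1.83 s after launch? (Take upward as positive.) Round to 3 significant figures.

-15.6 m/s

Initial vertical component: v_y0 = 10.4 sin 13.0° = 2.339 m/s.
v_y(t) = v_y0 − g t = 2.339 − 9.81 × 1.83 = -15.6 m/s.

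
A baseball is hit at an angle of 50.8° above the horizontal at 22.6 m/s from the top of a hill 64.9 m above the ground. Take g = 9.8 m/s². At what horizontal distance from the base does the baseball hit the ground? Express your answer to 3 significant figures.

83.4 m

Components: v_x = 22.6 cos 50.8° = 14.28 m/s, v_y = 22.6 sin 50.8° = 17.51 m/s.
Vertical: 0 = 64.9 + 17.51 t − ½(9.8) t² ⇒ 4.900 t² − 17.51 t − 64.9 = 0.
t = [17.51 + √(306.6 + 1272)] / 9.800 = 5.841 s.
Horizontal: R = v_x · t = 14.28 × 5.841 = 83.4 m.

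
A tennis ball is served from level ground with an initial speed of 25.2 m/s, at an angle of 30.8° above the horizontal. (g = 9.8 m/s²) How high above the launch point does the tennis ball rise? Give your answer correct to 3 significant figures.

8.49 m

Vertical component of launch velocity: v_y = 25.2 sin 30.8° = 12.90 m/s.
At the highest point the vertical velocity is zero, so v_y² = 2 g h_max.
h_max = (12.90)² / (2 × 9.8) = 166.4 / 19.60 = 8.49 m.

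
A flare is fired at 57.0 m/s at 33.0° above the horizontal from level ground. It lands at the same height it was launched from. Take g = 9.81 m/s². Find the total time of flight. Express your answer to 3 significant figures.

Vertical component: v_y = 57.0 sin 33.0° = 31.04 m/s.
For a projectile landing at launch height, time of flight is t = 2 v_y / g = 2 × 31.04 / 9.81 = 6.33 s.

6.33 s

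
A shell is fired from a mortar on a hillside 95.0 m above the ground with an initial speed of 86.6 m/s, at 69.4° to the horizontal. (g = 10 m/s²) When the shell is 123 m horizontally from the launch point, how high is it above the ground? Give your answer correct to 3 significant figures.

341 m

v_x = 86.6 cos 69.4° = 30.47 m/s, v_y0 = 86.6 sin 69.4° = 81.06 m/s.
Time to reach x = 123 m: t = x / v_x = 123 / 30.47 = 4.037 s.
y = 95.0 + v_y0 t − ½ g t² = 95.0 + 81.06×4.037 − 5.000×4.037² = 341 m.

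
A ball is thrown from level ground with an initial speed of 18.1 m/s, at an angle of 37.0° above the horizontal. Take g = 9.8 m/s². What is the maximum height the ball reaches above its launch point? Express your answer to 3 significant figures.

Vertical component of launch velocity: v_y = 18.1 sin 37.0° = 10.89 m/s.
At the highest point the vertical velocity is zero, so v_y² = 2 g h_max.
h_max = (10.89)² / (2 × 9.8) = 118.6 / 19.60 = 6.05 m.

6.05 m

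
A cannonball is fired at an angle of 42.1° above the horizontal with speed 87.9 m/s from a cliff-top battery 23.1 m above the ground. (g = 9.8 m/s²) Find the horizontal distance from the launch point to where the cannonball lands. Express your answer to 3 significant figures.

809 m

Components: v_x = 87.9 cos 42.1° = 65.22 m/s, v_y = 87.9 sin 42.1° = 58.93 m/s.
Vertical: 0 = 23.1 + 58.93 t − ½(9.8) t² ⇒ 4.900 t² − 58.93 t − 23.1 = 0.
t = [58.93 + √(3473 + 452.8)] / 9.800 = 12.41 s.
Horizontal: R = v_x · t = 65.22 × 12.41 = 809 m.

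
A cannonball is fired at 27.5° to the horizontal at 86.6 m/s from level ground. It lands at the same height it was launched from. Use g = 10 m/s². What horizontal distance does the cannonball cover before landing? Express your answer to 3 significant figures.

614 m

For level ground, R = v₀² sin(2θ) / g.
sin(2 × 27.5°) = sin 55.00° = 0.8192.
R = (86.6)² × 0.8192 / 10 = 614 m.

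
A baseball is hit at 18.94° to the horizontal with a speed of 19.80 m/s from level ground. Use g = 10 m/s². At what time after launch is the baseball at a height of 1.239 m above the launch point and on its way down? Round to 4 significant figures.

v_y0 = 19.80 sin 18.94° = 6.4266 m/s.
Set y = v_y0 t − ½ g t² = 1.239: 5.000 t² − 6.4266 t + 1.239 = 0.
t = [6.4266 ± √(41.301 − 24.780)] / 10 = (6.4266 ± 4.0646) / 10, giving t = 0.2362 s or t = 1.049 s.
On the way down corresponds to the larger root: t = 1.049 s.

1.049 s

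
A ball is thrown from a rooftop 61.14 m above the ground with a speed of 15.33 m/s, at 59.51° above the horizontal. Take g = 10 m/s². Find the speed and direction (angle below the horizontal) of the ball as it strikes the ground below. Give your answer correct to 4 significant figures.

v_x = 15.33 cos 59.51° = 7.7783 m/s (constant).
|v_y| at impact = √((13.210)² + 2×10×61.14) = 37.381 m/s.
Speed = √(7.7783² + 37.381²) = 38.18 m/s; angle = arctan(37.381/7.7783) = 78.25° below horizontal.

38.18 m/s at 78.25° below the horizontal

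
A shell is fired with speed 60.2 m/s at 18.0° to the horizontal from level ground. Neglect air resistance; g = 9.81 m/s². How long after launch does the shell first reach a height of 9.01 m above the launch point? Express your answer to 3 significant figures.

v_y0 = 60.2 sin 18.0° = 18.60 m/s.
Set y = v_y0 t − ½ g t² = 9.01: 4.905 t² − 18.60 t + 9.01 = 0.
t = [18.60 ± √(346.0 − 176.8)] / 9.81 = (18.60 ± 13.01) / 9.81, giving t = 0.570 s or t = 3.22 s.
The shell is on the way up at the first time, so t = 0.570 s.

0.570 s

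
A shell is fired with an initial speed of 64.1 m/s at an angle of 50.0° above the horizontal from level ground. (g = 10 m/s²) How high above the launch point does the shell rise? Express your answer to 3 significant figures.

Vertical component of launch velocity: v_y = 64.1 sin 50.0° = 49.10 m/s.
At the highest point the vertical velocity is zero, so v_y² = 2 g h_max.
h_max = (49.10)² / (2 × 10) = 2411 / 20.00 = 121 m.

121 m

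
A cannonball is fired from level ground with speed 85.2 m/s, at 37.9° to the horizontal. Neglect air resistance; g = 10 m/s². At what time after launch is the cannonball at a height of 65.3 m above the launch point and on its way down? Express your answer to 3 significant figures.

9.02 s

v_y0 = 85.2 sin 37.9° = 52.34 m/s.
Set y = v_y0 t − ½ g t² = 65.3: 5.000 t² − 52.34 t + 65.3 = 0.
t = [52.34 ± √(2739 − 1306)] / 10 = (52.34 ± 37.85) / 10, giving t = 1.45 s or t = 9.02 s.
On the way down corresponds to the larger root: t = 9.02 s.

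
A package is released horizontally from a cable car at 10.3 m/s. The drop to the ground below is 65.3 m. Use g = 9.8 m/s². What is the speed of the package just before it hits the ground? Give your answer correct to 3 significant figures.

37.2 m/s

Fall time: t = √(2 × 65.3 / 9.8) = 3.651 s.
At impact: v_x = 10.3 m/s (unchanged), v_y = g t = 9.8 × 3.651 = 35.78 m/s.
Speed = √(v_x² + v_y²) = √(106.1 + 1280) = 37.2 m/s.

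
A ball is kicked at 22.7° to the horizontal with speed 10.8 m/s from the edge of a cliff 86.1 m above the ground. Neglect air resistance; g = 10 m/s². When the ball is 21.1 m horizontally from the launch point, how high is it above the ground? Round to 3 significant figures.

72.5 m

v_x = 10.8 cos 22.7° = 9.963 m/s, v_y0 = 10.8 sin 22.7° = 4.168 m/s.
Time to reach x = 21.1 m: t = x / v_x = 21.1 / 9.963 = 2.118 s.
y = 86.1 + v_y0 t − ½ g t² = 86.1 + 4.168×2.118 − 5.000×2.118² = 72.5 m.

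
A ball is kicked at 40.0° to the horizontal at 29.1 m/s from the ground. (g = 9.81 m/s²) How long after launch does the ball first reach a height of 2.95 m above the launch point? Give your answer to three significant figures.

0.165 s

v_y0 = 29.1 sin 40.0° = 18.71 m/s.
Set y = v_y0 t − ½ g t² = 2.95: 4.905 t² − 18.71 t + 2.95 = 0.
t = [18.71 ± √(350.1 − 57.88)] / 9.81 = (18.71 ± 17.09) / 9.81, giving t = 0.165 s or t = 3.65 s.
The ball is on the way up at the first time, so t = 0.165 s.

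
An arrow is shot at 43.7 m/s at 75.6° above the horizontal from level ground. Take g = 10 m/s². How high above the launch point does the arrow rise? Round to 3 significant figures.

89.6 m

Vertical component of launch velocity: v_y = 43.7 sin 75.6° = 42.33 m/s.
At the highest point the vertical velocity is zero, so v_y² = 2 g h_max.
h_max = (42.33)² / (2 × 10) = 1792 / 20.00 = 89.6 m.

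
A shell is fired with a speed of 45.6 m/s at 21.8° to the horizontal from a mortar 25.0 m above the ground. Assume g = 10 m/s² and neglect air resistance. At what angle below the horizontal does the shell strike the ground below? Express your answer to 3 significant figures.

33.5°

v_x = 45.6 cos 21.8° = 42.34 m/s.
At impact |v_y| = √(v_y0² + 2 g h) = √(16.93² + 2×10×25.0) = 28.05 m/s.
Angle below horizontal = arctan(|v_y| / v_x) = arctan(28.05 / 42.34) = 33.5°.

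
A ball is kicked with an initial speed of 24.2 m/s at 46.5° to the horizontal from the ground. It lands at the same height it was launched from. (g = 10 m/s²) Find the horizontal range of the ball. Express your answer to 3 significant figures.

Components: v_x = 24.2 cos 46.5° = 16.66 m/s, v_y = 24.2 sin 46.5° = 17.55 m/s.
Time of flight (same landing height): t = 2 v_y / g = 2 × 17.55 / 10 = 3.510 s.
Range: R = v_x · t = 16.66 × 3.510 = 58.5 m.

58.5 m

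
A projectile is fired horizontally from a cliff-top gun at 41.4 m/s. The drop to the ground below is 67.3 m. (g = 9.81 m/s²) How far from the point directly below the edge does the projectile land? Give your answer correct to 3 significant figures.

Initial vertical velocity is zero, so the fall time comes from h = ½ g t²: t = √(2 × 67.3 / 9.81) = 3.704 s.
Horizontal motion is uniform at 41.4 m/s, so x = 41.4 × 3.704 = 153 m.

153 m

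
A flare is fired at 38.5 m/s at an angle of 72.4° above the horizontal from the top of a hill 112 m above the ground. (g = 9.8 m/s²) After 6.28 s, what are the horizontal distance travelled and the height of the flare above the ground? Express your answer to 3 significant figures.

x = 73.1 m, y = 149 m

v_x = 38.5 cos 72.4° = 11.64 m/s; v_y0 = 38.5 sin 72.4° = 36.70 m/s.
x = v_x t = 11.64 × 6.28 = 73.1 m.
y = 112 + v_y0 t − ½ g t² = 149 m.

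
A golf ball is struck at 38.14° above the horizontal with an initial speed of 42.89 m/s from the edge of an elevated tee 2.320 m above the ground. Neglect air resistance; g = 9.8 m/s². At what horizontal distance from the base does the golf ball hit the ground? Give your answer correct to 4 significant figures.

Components: v_x = 42.89 cos 38.14° = 33.733 m/s, v_y = 42.89 sin 38.14° = 26.488 m/s.
Vertical: 0 = 2.320 + 26.488 t − ½(9.8) t² ⇒ 4.900 t² − 26.488 t − 2.320 = 0.
t = [26.488 + √(701.61 + 45.472)] / 9.800 = 5.4919 s.
Horizontal: R = v_x · t = 33.733 × 5.4919 = 185.3 m.

185.3 m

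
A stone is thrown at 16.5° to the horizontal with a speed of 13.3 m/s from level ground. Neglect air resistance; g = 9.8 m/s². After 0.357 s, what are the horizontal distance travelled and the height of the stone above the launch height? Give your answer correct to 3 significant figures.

v_x = 13.3 cos 16.5° = 12.75 m/s; v_y0 = 13.3 sin 16.5° = 3.777 m/s.
x = v_x t = 12.75 × 0.357 = 4.55 m.
y = v_y0 t − ½ g t² = 3.777×0.357 − 4.900×0.357² = 0.724 m.

x = 4.55 m, y = 0.724 m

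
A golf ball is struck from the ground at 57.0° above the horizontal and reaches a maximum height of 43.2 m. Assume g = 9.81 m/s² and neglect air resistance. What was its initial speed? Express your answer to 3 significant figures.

34.7 m/s

At maximum height v_y = 0, so (v₀ sin θ)² = 2 g H.
v₀ sin 57.0° = √(2 × 9.81 × 43.2) = 29.11 m/s.
v₀ = 29.11 / sin 57.0° = 29.11 / 0.8387 = 34.7 m/s.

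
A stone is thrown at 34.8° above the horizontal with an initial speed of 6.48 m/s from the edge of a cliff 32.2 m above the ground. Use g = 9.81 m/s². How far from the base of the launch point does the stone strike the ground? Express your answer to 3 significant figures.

Components: v_x = 6.48 cos 34.8° = 5.321 m/s, v_y = 6.48 sin 34.8° = 3.698 m/s.
Vertical: 0 = 32.2 + 3.698 t − ½(9.81) t² ⇒ 4.905 t² − 3.698 t − 32.2 = 0.
t = [3.698 + √(13.68 + 631.8)] / 9.810 = 2.967 s.
Horizontal: R = v_x · t = 5.321 × 2.967 = 15.8 m.

15.8 m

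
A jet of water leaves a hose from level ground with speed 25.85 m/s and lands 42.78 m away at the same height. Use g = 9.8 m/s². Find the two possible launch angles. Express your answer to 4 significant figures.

19.43° and 70.57°

Level-ground range: R = v₀² sin(2θ)/g ⇒ sin 2θ = R g / v₀² = 42.78×9.8/25.85² = 0.6274.
2θ = arcsin(0.6274) = 38.859° or 180° − 38.859° = 141.141°.
So θ = 19.43° or θ = 70.57°.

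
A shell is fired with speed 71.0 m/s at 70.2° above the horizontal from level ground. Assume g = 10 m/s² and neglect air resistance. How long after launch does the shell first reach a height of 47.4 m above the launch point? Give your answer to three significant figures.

0.752 s

v_y0 = 71.0 sin 70.2° = 66.80 m/s.
Set y = v_y0 t − ½ g t² = 47.4: 5.000 t² − 66.80 t + 47.4 = 0.
t = [66.80 ± √(4462 − 948.0)] / 10 = (66.80 ± 59.28) / 10, giving t = 0.752 s or t = 12.6 s.
The shell is on the way up at the first time, so t = 0.752 s.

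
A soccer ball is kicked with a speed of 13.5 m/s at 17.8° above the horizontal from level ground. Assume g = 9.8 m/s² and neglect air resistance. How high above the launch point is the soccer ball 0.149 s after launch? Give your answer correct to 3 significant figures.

v_y0 = 13.5 sin 17.8° = 4.127 m/s.
y(t) = v_y0 t − ½ g t² = 4.127×0.149 − 4.900×0.149² = 0.506 m.

0.506 m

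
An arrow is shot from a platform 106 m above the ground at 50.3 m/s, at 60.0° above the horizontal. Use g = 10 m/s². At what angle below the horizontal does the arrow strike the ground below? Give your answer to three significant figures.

v_x = 50.3 cos 60.0° = 25.15 m/s.
At impact |v_y| = √(v_y0² + 2 g h) = √(43.56² + 2×10×106) = 63.38 m/s.
Angle below horizontal = arctan(|v_y| / v_x) = arctan(63.38 / 25.15) = 68.4°.

68.4°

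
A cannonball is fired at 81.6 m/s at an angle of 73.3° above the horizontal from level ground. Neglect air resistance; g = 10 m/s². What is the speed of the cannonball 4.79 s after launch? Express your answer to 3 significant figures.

v_x = 81.6 cos 73.3° = 23.45 m/s (constant).
v_y(t) = 81.6 sin 73.3° − g t = 78.16 − 10 × 4.79 = 30.26 m/s.
Speed = √(v_x² + v_y²) = √(549.9 + 915.7) = 38.3 m/s.

38.3 m/s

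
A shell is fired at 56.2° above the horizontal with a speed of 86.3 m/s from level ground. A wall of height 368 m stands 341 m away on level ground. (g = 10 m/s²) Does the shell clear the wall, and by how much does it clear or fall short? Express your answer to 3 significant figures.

No — it falls 111 m short of clearing the wall.

v_x = 86.3 cos 56.2° = 48.01 m/s; v_y0 = 86.3 sin 56.2° = 71.71 m/s.
Time to reach the wall: t = 341 / 48.01 = 7.103 s.
Height at that point: y = 71.71×7.103 − 5.000×7.103² = 257.1 m.
That is 368 − 257.1 = 111 m below the top of the wall, so the shell does not clear it.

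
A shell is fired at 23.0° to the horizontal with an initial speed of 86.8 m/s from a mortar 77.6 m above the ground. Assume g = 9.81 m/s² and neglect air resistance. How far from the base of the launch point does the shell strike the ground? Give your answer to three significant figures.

Components: v_x = 86.8 cos 23.0° = 79.90 m/s, v_y = 86.8 sin 23.0° = 33.92 m/s.
Vertical: 0 = 77.6 + 33.92 t − ½(9.81) t² ⇒ 4.905 t² − 33.92 t − 77.6 = 0.
t = [33.92 + √(1151 + 1523)] / 9.810 = 8.729 s.
Horizontal: R = v_x · t = 79.90 × 8.729 = 697 m.

697 m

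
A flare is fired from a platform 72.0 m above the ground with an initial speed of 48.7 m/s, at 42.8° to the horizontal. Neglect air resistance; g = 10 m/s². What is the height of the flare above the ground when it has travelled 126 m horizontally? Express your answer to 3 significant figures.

127 m

v_x = 48.7 cos 42.8° = 35.73 m/s, v_y0 = 48.7 sin 42.8° = 33.09 m/s.
Time to reach x = 126 m: t = x / v_x = 126 / 35.73 = 3.526 s.
y = 72.0 + v_y0 t − ½ g t² = 72.0 + 33.09×3.526 − 5.000×3.526² = 127 m.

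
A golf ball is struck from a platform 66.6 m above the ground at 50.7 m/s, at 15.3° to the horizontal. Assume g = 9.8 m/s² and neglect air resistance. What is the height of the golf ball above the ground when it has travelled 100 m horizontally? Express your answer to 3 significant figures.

v_x = 50.7 cos 15.3° = 48.90 m/s, v_y0 = 50.7 sin 15.3° = 13.38 m/s.
Time to reach x = 100 m: t = x / v_x = 100 / 48.90 = 2.045 s.
y = 66.6 + v_y0 t − ½ g t² = 66.6 + 13.38×2.045 − 4.900×2.045² = 73.5 m.

73.5 m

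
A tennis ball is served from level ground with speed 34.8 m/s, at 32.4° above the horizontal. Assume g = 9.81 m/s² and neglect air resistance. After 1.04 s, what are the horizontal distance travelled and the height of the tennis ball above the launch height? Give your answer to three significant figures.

v_x = 34.8 cos 32.4° = 29.38 m/s; v_y0 = 34.8 sin 32.4° = 18.65 m/s.
x = v_x t = 29.38 × 1.04 = 30.6 m.
y = v_y0 t − ½ g t² = 18.65×1.04 − 4.905×1.04² = 14.1 m.

x = 30.6 m, y = 14.1 m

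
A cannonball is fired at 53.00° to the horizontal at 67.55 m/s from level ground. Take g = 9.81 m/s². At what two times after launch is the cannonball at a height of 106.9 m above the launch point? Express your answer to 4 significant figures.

2.593 s and 8.406 s

v_y0 = 67.55 sin 53.00° = 53.948 m/s.
Set y = v_y0 t − ½ g t² = 106.9: 4.905 t² − 53.948 t + 106.9 = 0.
t = [53.948 ± √(2910.4 − 2097.4)] / 9.81 = (53.948 ± 28.513) / 9.81, giving t = 2.593 s or t = 8.406 s.
So the cannonball is at 106.9 m at t = 2.593 s (rising) and t = 8.406 s (falling).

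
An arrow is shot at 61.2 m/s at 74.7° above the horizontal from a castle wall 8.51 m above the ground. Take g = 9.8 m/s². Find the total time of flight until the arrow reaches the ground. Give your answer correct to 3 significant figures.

Vertical component: v_y = 61.2 sin 74.7° = 59.03 m/s.
Taking up as positive with launch at y = 8.51 m, landing at y = 0: 0 = 8.51 + 59.03 t − ½(9.8) t².
Solving 4.900 t² − 59.03 t − 8.51 = 0 gives t = [59.03 + √(59.03² + 4·4.900·8.51)] / 9.800 = 12.2 s.

12.2 s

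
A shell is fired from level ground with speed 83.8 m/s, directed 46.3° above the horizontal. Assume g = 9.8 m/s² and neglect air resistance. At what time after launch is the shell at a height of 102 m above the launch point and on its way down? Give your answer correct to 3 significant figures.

10.4 s

v_y0 = 83.8 sin 46.3° = 60.58 m/s.
Set y = v_y0 t − ½ g t² = 102: 4.900 t² − 60.58 t + 102 = 0.
t = [60.58 ± √(3670 − 1999)] / 9.8 = (60.58 ± 40.88) / 9.8, giving t = 2.01 s or t = 10.4 s.
On the way down corresponds to the larger root: t = 10.4 s.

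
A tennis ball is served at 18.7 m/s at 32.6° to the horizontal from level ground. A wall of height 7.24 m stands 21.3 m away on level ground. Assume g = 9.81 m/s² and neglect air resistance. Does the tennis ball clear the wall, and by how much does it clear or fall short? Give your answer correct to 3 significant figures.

No — it falls 2.58 m short of clearing the wall.

v_x = 18.7 cos 32.6° = 15.75 m/s; v_y0 = 18.7 sin 32.6° = 10.08 m/s.
Time to reach the wall: t = 21.3 / 15.75 = 1.352 s.
Height at that point: y = 10.08×1.352 − 4.905×1.352² = 4.662 m.
That is 7.24 − 4.662 = 2.58 m below the top of the wall, so the tennis ball does not clear it.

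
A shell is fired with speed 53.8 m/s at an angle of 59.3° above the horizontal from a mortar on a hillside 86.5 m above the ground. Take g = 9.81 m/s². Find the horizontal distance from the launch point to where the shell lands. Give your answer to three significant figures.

303 m

Components: v_x = 53.8 cos 59.3° = 27.47 m/s, v_y = 53.8 sin 59.3° = 46.26 m/s.
Vertical: 0 = 86.5 + 46.26 t − ½(9.81) t² ⇒ 4.905 t² − 46.26 t − 86.5 = 0.
t = [46.26 + √(2140 + 1697)] / 9.810 = 11.03 s.
Horizontal: R = v_x · t = 27.47 × 11.03 = 303 m.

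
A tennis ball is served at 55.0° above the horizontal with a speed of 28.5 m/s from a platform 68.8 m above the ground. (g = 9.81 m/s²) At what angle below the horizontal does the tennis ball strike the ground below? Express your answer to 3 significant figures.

69.4°

v_x = 28.5 cos 55.0° = 16.35 m/s.
At impact |v_y| = √(v_y0² + 2 g h) = √(23.35² + 2×9.81×68.8) = 43.53 m/s.
Angle below horizontal = arctan(|v_y| / v_x) = arctan(43.53 / 16.35) = 69.4°.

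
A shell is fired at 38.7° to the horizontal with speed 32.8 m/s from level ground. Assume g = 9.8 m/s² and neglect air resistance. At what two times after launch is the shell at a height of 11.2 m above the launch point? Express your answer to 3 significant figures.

v_y0 = 32.8 sin 38.7° = 20.51 m/s.
Set y = v_y0 t − ½ g t² = 11.2: 4.900 t² − 20.51 t + 11.2 = 0.
t = [20.51 ± √(420.7 − 219.5)] / 9.8 = (20.51 ± 14.18) / 9.8, giving t = 0.646 s or t = 3.54 s.
So the shell is at 11.2 m at t = 0.646 s (rising) and t = 3.54 s (falling).

0.646 s and 3.54 s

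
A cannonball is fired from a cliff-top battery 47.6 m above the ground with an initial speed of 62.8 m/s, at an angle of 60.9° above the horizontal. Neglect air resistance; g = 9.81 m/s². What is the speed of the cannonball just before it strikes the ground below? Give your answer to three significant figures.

69.8 m/s

v_x = 62.8 cos 60.9° = 30.54 m/s is unchanged throughout.
For the vertical component, v_y² = v_y0² + 2 g h = (54.87)² + 2×9.81×47.6 = 3945, so |v_y| = 62.81 m/s.
Impact speed = √(v_x² + v_y²) = √(932.7 + 3945) = 69.8 m/s.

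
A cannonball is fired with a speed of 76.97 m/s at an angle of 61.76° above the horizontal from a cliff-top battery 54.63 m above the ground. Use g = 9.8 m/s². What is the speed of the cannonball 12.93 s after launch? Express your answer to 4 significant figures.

v_x = 76.97 cos 61.76° = 36.420 m/s (constant).
v_y(t) = 76.97 sin 61.76° − g t = 67.809 − 9.8 × 12.93 = -58.905 m/s.
Speed = √(v_x² + v_y²) = √(1326.4 + 3469.8) = 69.25 m/s.

69.25 m/s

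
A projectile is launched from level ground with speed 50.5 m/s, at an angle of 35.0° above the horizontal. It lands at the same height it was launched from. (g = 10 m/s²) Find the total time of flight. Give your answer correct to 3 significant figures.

5.79 s

Vertical component: v_y = 50.5 sin 35.0° = 28.97 m/s.
For a projectile landing at launch height, time of flight is t = 2 v_y / g = 2 × 28.97 / 10 = 5.79 s.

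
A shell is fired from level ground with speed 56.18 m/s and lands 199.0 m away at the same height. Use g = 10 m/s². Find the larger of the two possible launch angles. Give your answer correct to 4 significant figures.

70.46°

Level-ground range: R = v₀² sin(2θ)/g ⇒ sin 2θ = R g / v₀² = 199.0×10/56.18² = 0.6305.
2θ = arcsin(0.6305) = 39.087° or 180° − 39.087° = 140.913°.
So θ = 19.54° or θ = 70.46°.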